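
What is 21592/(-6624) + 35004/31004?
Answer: -25849/12132 ≈ -2.1306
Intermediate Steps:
21592/(-6624) + 35004/31004 = 21592*(-1/6624) + 35004*(1/31004) = -2699/828 + 8751/7751 = -25849/12132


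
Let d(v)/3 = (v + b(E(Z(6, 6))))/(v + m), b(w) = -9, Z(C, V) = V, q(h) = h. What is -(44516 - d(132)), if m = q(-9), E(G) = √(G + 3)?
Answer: -44513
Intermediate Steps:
E(G) = √(3 + G)
m = -9
d(v) = 3 (d(v) = 3*((v - 9)/(v - 9)) = 3*((-9 + v)/(-9 + v)) = 3*1 = 3)
-(44516 - d(132)) = -(44516 - 1*3) = -(44516 - 3) = -1*44513 = -44513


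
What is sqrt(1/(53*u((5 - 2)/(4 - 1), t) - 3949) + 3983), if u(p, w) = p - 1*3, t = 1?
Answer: 2*sqrt(16373141130)/4055 ≈ 63.111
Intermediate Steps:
u(p, w) = -3 + p (u(p, w) = p - 3 = -3 + p)
sqrt(1/(53*u((5 - 2)/(4 - 1), t) - 3949) + 3983) = sqrt(1/(53*(-3 + (5 - 2)/(4 - 1)) - 3949) + 3983) = sqrt(1/(53*(-3 + 3/3) - 3949) + 3983) = sqrt(1/(53*(-3 + 3*(1/3)) - 3949) + 3983) = sqrt(1/(53*(-3 + 1) - 3949) + 3983) = sqrt(1/(53*(-2) - 3949) + 3983) = sqrt(1/(-106 - 3949) + 3983) = sqrt(1/(-4055) + 3983) = sqrt(-1/4055 + 3983) = sqrt(16151064/4055) = 2*sqrt(16373141130)/4055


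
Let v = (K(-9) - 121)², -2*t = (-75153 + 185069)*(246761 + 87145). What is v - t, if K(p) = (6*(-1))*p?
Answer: 18350810437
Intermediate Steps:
K(p) = -6*p
t = -18350805948 (t = -(-75153 + 185069)*(246761 + 87145)/2 = -54958*333906 = -½*36701611896 = -18350805948)
v = 4489 (v = (-6*(-9) - 121)² = (54 - 121)² = (-67)² = 4489)
v - t = 4489 - 1*(-18350805948) = 4489 + 18350805948 = 18350810437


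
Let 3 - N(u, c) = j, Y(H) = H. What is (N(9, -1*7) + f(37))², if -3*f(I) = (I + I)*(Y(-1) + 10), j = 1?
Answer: 48400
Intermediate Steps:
N(u, c) = 2 (N(u, c) = 3 - 1*1 = 3 - 1 = 2)
f(I) = -6*I (f(I) = -(I + I)*(-1 + 10)/3 = -2*I*9/3 = -6*I)
(N(9, -1*7) + f(37))² = (2 - 6*37)² = (2 - 222)² = (-220)² = 48400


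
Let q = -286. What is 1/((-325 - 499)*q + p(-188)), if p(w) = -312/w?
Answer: 47/11076286 ≈ 4.2433e-6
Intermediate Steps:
1/((-325 - 499)*q + p(-188)) = 1/((-325 - 499)*(-286) - 312/(-188)) = 1/(-824*(-286) - 312*(-1/188)) = 1/(235664 + 78/47) = 1/(11076286/47) = 47/11076286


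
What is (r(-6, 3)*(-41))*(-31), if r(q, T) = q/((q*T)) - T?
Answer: -10168/3 ≈ -3389.3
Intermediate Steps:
r(q, T) = 1/T - T (r(q, T) = q/((T*q)) - T = q*(1/(T*q)) - T = 1/T - T)
(r(-6, 3)*(-41))*(-31) = ((1/3 - 1*3)*(-41))*(-31) = ((1/3 - 3)*(-41))*(-31) = -8/3*(-41)*(-31) = (328/3)*(-31) = -10168/3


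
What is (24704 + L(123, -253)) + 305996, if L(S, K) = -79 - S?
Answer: 330498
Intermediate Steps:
(24704 + L(123, -253)) + 305996 = (24704 + (-79 - 1*123)) + 305996 = (24704 + (-79 - 123)) + 305996 = (24704 - 202) + 305996 = 24502 + 305996 = 330498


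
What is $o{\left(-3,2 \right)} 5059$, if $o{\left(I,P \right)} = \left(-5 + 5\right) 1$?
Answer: $0$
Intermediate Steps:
$o{\left(I,P \right)} = 0$ ($o{\left(I,P \right)} = 0 \cdot 1 = 0$)
$o{\left(-3,2 \right)} 5059 = 0 \cdot 5059 = 0$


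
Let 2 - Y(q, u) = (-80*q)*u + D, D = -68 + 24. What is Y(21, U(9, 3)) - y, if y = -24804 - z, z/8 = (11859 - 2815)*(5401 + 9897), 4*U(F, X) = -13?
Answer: 1106860286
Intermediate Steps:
D = -44
U(F, X) = -13/4 (U(F, X) = (¼)*(-13) = -13/4)
Y(q, u) = 46 + 80*q*u (Y(q, u) = 2 - ((-80*q)*u - 44) = 2 - (-80*q*u - 44) = 2 - (-44 - 80*q*u) = 2 + (44 + 80*q*u) = 46 + 80*q*u)
z = 1106840896 (z = 8*((11859 - 2815)*(5401 + 9897)) = 8*(9044*15298) = 8*138355112 = 1106840896)
y = -1106865700 (y = -24804 - 1*1106840896 = -24804 - 1106840896 = -1106865700)
Y(21, U(9, 3)) - y = (46 + 80*21*(-13/4)) - 1*(-1106865700) = (46 - 5460) + 1106865700 = -5414 + 1106865700 = 1106860286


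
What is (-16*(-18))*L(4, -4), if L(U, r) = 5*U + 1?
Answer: 6048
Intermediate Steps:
L(U, r) = 1 + 5*U
(-16*(-18))*L(4, -4) = (-16*(-18))*(1 + 5*4) = 288*(1 + 20) = 288*21 = 6048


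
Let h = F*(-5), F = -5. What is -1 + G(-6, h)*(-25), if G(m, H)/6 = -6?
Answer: 899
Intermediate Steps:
h = 25 (h = -5*(-5) = 25)
G(m, H) = -36 (G(m, H) = 6*(-6) = -36)
-1 + G(-6, h)*(-25) = -1 - 36*(-25) = -1 + 900 = 899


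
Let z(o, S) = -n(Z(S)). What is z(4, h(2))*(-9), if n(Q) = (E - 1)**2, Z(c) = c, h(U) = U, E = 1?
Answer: 0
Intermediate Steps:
n(Q) = 0 (n(Q) = (1 - 1)**2 = 0**2 = 0)
z(o, S) = 0 (z(o, S) = -1*0 = 0)
z(4, h(2))*(-9) = 0*(-9) = 0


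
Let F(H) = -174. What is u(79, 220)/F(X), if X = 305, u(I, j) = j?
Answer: -110/87 ≈ -1.2644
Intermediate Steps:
u(79, 220)/F(X) = 220/(-174) = 220*(-1/174) = -110/87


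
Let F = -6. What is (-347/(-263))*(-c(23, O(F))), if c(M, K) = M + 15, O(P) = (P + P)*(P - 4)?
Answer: -13186/263 ≈ -50.137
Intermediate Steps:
O(P) = 2*P*(-4 + P) (O(P) = (2*P)*(-4 + P) = 2*P*(-4 + P))
c(M, K) = 15 + M
(-347/(-263))*(-c(23, O(F))) = (-347/(-263))*(-(15 + 23)) = (-347*(-1/263))*(-1*38) = (347/263)*(-38) = -13186/263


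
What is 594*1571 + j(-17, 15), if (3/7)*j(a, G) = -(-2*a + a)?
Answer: 2799403/3 ≈ 9.3313e+5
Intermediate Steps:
j(a, G) = 7*a/3 (j(a, G) = 7*(-(-2*a + a))/3 = 7*(-(-1)*a)/3 = 7*a/3)
594*1571 + j(-17, 15) = 594*1571 + (7/3)*(-17) = 933174 - 119/3 = 2799403/3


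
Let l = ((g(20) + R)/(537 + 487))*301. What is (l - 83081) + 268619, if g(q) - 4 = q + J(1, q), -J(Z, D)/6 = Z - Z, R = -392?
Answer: 11867509/64 ≈ 1.8543e+5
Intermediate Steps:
J(Z, D) = 0 (J(Z, D) = -6*(Z - Z) = -6*0 = 0)
g(q) = 4 + q (g(q) = 4 + (q + 0) = 4 + q)
l = -6923/64 (l = (((4 + 20) - 392)/(537 + 487))*301 = ((24 - 392)/1024)*301 = -368*1/1024*301 = -23/64*301 = -6923/64 ≈ -108.17)
(l - 83081) + 268619 = (-6923/64 - 83081) + 268619 = -5324107/64 + 268619 = 11867509/64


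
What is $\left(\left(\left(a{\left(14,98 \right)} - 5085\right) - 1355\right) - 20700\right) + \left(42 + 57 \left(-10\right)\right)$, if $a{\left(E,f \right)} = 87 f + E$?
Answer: $-19128$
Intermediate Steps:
$a{\left(E,f \right)} = E + 87 f$
$\left(\left(\left(a{\left(14,98 \right)} - 5085\right) - 1355\right) - 20700\right) + \left(42 + 57 \left(-10\right)\right) = \left(\left(\left(\left(14 + 87 \cdot 98\right) - 5085\right) - 1355\right) - 20700\right) + \left(42 + 57 \left(-10\right)\right) = \left(\left(\left(\left(14 + 8526\right) - 5085\right) - 1355\right) - 20700\right) + \left(42 - 570\right) = \left(\left(\left(8540 - 5085\right) - 1355\right) - 20700\right) - 528 = \left(\left(3455 - 1355\right) - 20700\right) - 528 = \left(2100 - 20700\right) - 528 = -18600 - 528 = -19128$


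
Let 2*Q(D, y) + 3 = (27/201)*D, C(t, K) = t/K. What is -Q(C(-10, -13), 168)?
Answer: 2523/1742 ≈ 1.4483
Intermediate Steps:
Q(D, y) = -3/2 + 9*D/134 (Q(D, y) = -3/2 + ((27/201)*D)/2 = -3/2 + ((27*(1/201))*D)/2 = -3/2 + (9*D/67)/2 = -3/2 + 9*D/134)
-Q(C(-10, -13), 168) = -(-3/2 + 9*(-10/(-13))/134) = -(-3/2 + 9*(-10*(-1/13))/134) = -(-3/2 + (9/134)*(10/13)) = -(-3/2 + 45/871) = -1*(-2523/1742) = 2523/1742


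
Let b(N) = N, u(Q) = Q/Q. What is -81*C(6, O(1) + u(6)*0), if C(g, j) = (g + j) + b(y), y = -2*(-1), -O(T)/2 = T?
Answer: -486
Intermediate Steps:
O(T) = -2*T
u(Q) = 1
y = 2
C(g, j) = 2 + g + j (C(g, j) = (g + j) + 2 = 2 + g + j)
-81*C(6, O(1) + u(6)*0) = -81*(2 + 6 + (-2*1 + 1*0)) = -81*(2 + 6 + (-2 + 0)) = -81*(2 + 6 - 2) = -81*6 = -486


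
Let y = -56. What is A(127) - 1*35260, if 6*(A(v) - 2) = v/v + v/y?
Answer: -11846759/336 ≈ -35258.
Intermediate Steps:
A(v) = 13/6 - v/336 (A(v) = 2 + (v/v + v/(-56))/6 = 2 + (1 + v*(-1/56))/6 = 2 + (1 - v/56)/6 = 2 + (1/6 - v/336) = 13/6 - v/336)
A(127) - 1*35260 = (13/6 - 1/336*127) - 1*35260 = (13/6 - 127/336) - 35260 = 601/336 - 35260 = -11846759/336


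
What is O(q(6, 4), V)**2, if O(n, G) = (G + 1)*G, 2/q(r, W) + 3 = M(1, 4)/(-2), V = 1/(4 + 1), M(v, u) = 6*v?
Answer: 36/625 ≈ 0.057600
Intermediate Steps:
V = 1/5 ≈ 0.20000
q(r, W) = -1/3 (q(r, W) = 2/(-3 + (6*1)/(-2)) = 2/(-3 + 6*(-1/2)) = 2/(-3 - 3) = 2/(-6) = 2*(-1/6) = -1/3)
O(n, G) = G*(1 + G) (O(n, G) = (1 + G)*G = G*(1 + G))
O(q(6, 4), V)**2 = ((1 + 1/5)/5)**2 = ((1/5)*(6/5))**2 = (6/25)**2 = 36/625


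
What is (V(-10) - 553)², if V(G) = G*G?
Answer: 205209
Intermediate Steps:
V(G) = G²
(V(-10) - 553)² = ((-10)² - 553)² = (100 - 553)² = (-453)² = 205209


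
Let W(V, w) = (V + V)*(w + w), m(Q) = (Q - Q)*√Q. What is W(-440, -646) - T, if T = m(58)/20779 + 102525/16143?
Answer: 6117947585/5381 ≈ 1.1370e+6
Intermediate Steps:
m(Q) = 0 (m(Q) = 0*√Q = 0)
W(V, w) = 4*V*w (W(V, w) = (2*V)*(2*w) = 4*V*w)
T = 34175/5381 (T = 0/20779 + 102525/16143 = 0*(1/20779) + 102525*(1/16143) = 0 + 34175/5381 = 34175/5381 ≈ 6.3511)
W(-440, -646) - T = 4*(-440)*(-646) - 1*34175/5381 = 1136960 - 34175/5381 = 6117947585/5381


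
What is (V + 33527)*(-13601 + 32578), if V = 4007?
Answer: 712282718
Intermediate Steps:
(V + 33527)*(-13601 + 32578) = (4007 + 33527)*(-13601 + 32578) = 37534*18977 = 712282718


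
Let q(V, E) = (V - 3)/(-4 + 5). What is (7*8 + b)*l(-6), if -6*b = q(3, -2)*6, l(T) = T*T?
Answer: 2016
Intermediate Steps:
l(T) = T²
q(V, E) = -3 + V (q(V, E) = (-3 + V)/1 = (-3 + V)*1 = -3 + V)
b = 0 (b = -(-3 + 3)*6/6 = -0*6 = -⅙*0 = 0)
(7*8 + b)*l(-6) = (7*8 + 0)*(-6)² = (56 + 0)*36 = 56*36 = 2016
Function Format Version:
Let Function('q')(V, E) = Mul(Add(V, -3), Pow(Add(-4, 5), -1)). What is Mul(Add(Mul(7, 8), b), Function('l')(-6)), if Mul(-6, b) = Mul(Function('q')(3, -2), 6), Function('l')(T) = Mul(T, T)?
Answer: 2016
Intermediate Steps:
Function('l')(T) = Pow(T, 2)
Function('q')(V, E) = Add(-3, V) (Function('q')(V, E) = Mul(Add(-3, V), Pow(1, -1)) = Mul(Add(-3, V), 1) = Add(-3, V))
b = 0 (b = Mul(Rational(-1, 6), Mul(Add(-3, 3), 6)) = Mul(Rational(-1, 6), Mul(0, 6)) = Mul(Rational(-1, 6), 0) = 0)
Mul(Add(Mul(7, 8), b), Function('l')(-6)) = Mul(Add(Mul(7, 8), 0), Pow(-6, 2)) = Mul(Add(56, 0), 36) = Mul(56, 36) = 2016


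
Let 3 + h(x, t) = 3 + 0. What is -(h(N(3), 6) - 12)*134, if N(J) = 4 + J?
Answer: 1608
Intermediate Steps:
h(x, t) = 0 (h(x, t) = -3 + (3 + 0) = -3 + 3 = 0)
-(h(N(3), 6) - 12)*134 = -(0 - 12)*134 = -(-12)*134 = -1*(-1608) = 1608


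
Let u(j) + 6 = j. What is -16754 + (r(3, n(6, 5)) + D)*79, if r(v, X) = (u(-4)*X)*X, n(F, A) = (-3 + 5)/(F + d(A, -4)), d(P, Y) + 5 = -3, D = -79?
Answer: -23785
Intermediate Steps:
u(j) = -6 + j
d(P, Y) = -8 (d(P, Y) = -5 - 3 = -8)
n(F, A) = 2/(-8 + F) (n(F, A) = (-3 + 5)/(F - 8) = 2/(-8 + F))
r(v, X) = -10*X² (r(v, X) = ((-6 - 4)*X)*X = (-10*X)*X = -10*X²)
-16754 + (r(3, n(6, 5)) + D)*79 = -16754 + (-10*4/(-8 + 6)² - 79)*79 = -16754 + (-10*1² - 79)*79 = -16754 + (-10*(-1)² - 79)*79 = -16754 + (-10*1 - 79)*79 = -16754 + (-10 - 79)*79 = -16754 - 89*79 = -16754 - 7031 = -23785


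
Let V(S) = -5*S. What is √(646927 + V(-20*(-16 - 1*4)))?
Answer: √644927 ≈ 803.07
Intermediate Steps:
√(646927 + V(-20*(-16 - 1*4))) = √(646927 - (-100)*(-16 - 1*4)) = √(646927 - (-100)*(-16 - 4)) = √(646927 - (-100)*(-20)) = √(646927 - 5*400) = √(646927 - 2000) = √644927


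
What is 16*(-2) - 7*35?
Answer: -277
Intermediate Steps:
16*(-2) - 7*35 = -32 - 245 = -277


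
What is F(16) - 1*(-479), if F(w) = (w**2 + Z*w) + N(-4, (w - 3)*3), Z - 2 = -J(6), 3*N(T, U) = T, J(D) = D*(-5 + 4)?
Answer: 2585/3 ≈ 861.67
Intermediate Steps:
J(D) = -D (J(D) = D*(-1) = -D)
N(T, U) = T/3
Z = 8 (Z = 2 - (-1)*6 = 2 - 1*(-6) = 2 + 6 = 8)
F(w) = -4/3 + w**2 + 8*w (F(w) = (w**2 + 8*w) + (1/3)*(-4) = (w**2 + 8*w) - 4/3 = -4/3 + w**2 + 8*w)
F(16) - 1*(-479) = (-4/3 + 16**2 + 8*16) - 1*(-479) = (-4/3 + 256 + 128) + 479 = 1148/3 + 479 = 2585/3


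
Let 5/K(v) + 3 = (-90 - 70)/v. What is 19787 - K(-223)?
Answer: 10072698/509 ≈ 19789.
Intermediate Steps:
K(v) = 5/(-3 - 160/v) (K(v) = 5/(-3 + (-90 - 70)/v) = 5/(-3 - 160/v))
19787 - K(-223) = 19787 - (-5)*(-223)/(160 + 3*(-223)) = 19787 - (-5)*(-223)/(160 - 669) = 19787 - (-5)*(-223)/(-509) = 19787 - (-5)*(-223)*(-1)/509 = 19787 - 1*(-1115/509) = 19787 + 1115/509 = 10072698/509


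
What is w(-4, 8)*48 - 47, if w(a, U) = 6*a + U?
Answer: -815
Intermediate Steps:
w(a, U) = U + 6*a
w(-4, 8)*48 - 47 = (8 + 6*(-4))*48 - 47 = (8 - 24)*48 - 47 = -16*48 - 47 = -768 - 47 = -815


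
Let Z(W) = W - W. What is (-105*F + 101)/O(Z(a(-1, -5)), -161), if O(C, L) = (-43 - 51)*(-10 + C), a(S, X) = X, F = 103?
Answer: -5357/470 ≈ -11.398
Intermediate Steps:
Z(W) = 0
O(C, L) = 940 - 94*C (O(C, L) = -94*(-10 + C) = 940 - 94*C)
(-105*F + 101)/O(Z(a(-1, -5)), -161) = (-105*103 + 101)/(940 - 94*0) = (-10815 + 101)/(940 + 0) = -10714/940 = -10714*1/940 = -5357/470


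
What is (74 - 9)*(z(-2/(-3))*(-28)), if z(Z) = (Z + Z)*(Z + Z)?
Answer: -29120/9 ≈ -3235.6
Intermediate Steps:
z(Z) = 4*Z² (z(Z) = (2*Z)*(2*Z) = 4*Z²)
(74 - 9)*(z(-2/(-3))*(-28)) = (74 - 9)*((4*(-2/(-3))²)*(-28)) = 65*((4*(-2*(-⅓))²)*(-28)) = 65*((4*(⅔)²)*(-28)) = 65*((4*(4/9))*(-28)) = 65*((16/9)*(-28)) = 65*(-448/9) = -29120/9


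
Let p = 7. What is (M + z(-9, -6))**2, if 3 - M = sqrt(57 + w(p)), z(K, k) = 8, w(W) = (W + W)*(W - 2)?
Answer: (11 - sqrt(127))**2 ≈ 0.072591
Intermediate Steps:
w(W) = 2*W*(-2 + W) (w(W) = (2*W)*(-2 + W) = 2*W*(-2 + W))
M = 3 - sqrt(127) (M = 3 - sqrt(57 + 2*7*(-2 + 7)) = 3 - sqrt(57 + 2*7*5) = 3 - sqrt(57 + 70) = 3 - sqrt(127) ≈ -8.2694)
(M + z(-9, -6))**2 = ((3 - sqrt(127)) + 8)**2 = (11 - sqrt(127))**2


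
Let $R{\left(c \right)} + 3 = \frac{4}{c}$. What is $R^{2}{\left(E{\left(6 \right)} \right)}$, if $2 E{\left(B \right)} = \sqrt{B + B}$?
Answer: $\frac{43}{3} - 8 \sqrt{3} \approx 0.47693$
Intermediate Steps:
$E{\left(B \right)} = \frac{\sqrt{2} \sqrt{B}}{2}$ ($E{\left(B \right)} = \frac{\sqrt{B + B}}{2} = \frac{\sqrt{2 B}}{2} = \frac{\sqrt{2} \sqrt{B}}{2}$)
$R{\left(c \right)} = -3 + \frac{4}{c}$
$R^{2}{\left(E{\left(6 \right)} \right)} = \left(-3 + \frac{4}{\frac{1}{2} \sqrt{2} \sqrt{6}}\right)^{2} = \left(-3 + \frac{4}{\sqrt{3}}\right)^{2} = \left(-3 + 4 \frac{\sqrt{3}}{3}\right)^{2} = \left(-3 + \frac{4 \sqrt{3}}{3}\right)^{2}$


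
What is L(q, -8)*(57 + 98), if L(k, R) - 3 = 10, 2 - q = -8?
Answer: 2015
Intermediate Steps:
q = 10 (q = 2 - 1*(-8) = 2 + 8 = 10)
L(k, R) = 13 (L(k, R) = 3 + 10 = 13)
L(q, -8)*(57 + 98) = 13*(57 + 98) = 13*155 = 2015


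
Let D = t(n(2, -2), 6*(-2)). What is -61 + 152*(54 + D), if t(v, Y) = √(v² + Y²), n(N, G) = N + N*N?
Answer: 8147 + 912*√5 ≈ 10186.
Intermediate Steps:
n(N, G) = N + N²
t(v, Y) = √(Y² + v²)
D = 6*√5 (D = √((6*(-2))² + (2*(1 + 2))²) = √((-12)² + (2*3)²) = √(144 + 6²) = √(144 + 36) = √180 = 6*√5 ≈ 13.416)
-61 + 152*(54 + D) = -61 + 152*(54 + 6*√5) = -61 + (8208 + 912*√5) = 8147 + 912*√5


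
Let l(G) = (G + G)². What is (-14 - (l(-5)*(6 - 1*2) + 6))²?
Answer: 176400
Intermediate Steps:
l(G) = 4*G² (l(G) = (2*G)² = 4*G²)
(-14 - (l(-5)*(6 - 1*2) + 6))² = (-14 - ((4*(-5)²)*(6 - 1*2) + 6))² = (-14 - ((4*25)*(6 - 2) + 6))² = (-14 - (100*4 + 6))² = (-14 - (400 + 6))² = (-14 - 1*406)² = (-14 - 406)² = (-420)² = 176400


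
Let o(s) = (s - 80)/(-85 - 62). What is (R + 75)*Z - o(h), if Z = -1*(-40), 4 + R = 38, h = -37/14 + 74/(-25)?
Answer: 74764013/17150 ≈ 4359.4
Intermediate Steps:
h = -1961/350 (h = -37*1/14 + 74*(-1/25) = -37/14 - 74/25 = -1961/350 ≈ -5.6029)
o(s) = 80/147 - s/147 (o(s) = (-80 + s)/(-147) = (-80 + s)*(-1/147) = 80/147 - s/147)
R = 34 (R = -4 + 38 = 34)
Z = 40
(R + 75)*Z - o(h) = (34 + 75)*40 - (80/147 - 1/147*(-1961/350)) = 109*40 - (80/147 + 1961/51450) = 4360 - 1*9987/17150 = 4360 - 9987/17150 = 74764013/17150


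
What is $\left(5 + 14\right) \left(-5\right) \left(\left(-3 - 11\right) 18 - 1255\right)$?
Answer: $143165$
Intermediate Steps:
$\left(5 + 14\right) \left(-5\right) \left(\left(-3 - 11\right) 18 - 1255\right) = 19 \left(-5\right) \left(\left(-14\right) 18 - 1255\right) = - 95 \left(-252 - 1255\right) = \left(-95\right) \left(-1507\right) = 143165$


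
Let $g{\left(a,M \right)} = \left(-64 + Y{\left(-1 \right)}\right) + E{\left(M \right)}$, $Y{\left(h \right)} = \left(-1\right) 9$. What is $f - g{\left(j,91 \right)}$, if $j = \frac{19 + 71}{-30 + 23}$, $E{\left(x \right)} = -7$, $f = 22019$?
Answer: $22099$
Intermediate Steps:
$Y{\left(h \right)} = -9$
$j = - \frac{90}{7}$ ($j = \frac{90}{-7} = 90 \left(- \frac{1}{7}\right) = - \frac{90}{7} \approx -12.857$)
$g{\left(a,M \right)} = -80$ ($g{\left(a,M \right)} = \left(-64 - 9\right) - 7 = -73 - 7 = -80$)
$f - g{\left(j,91 \right)} = 22019 - -80 = 22019 + 80 = 22099$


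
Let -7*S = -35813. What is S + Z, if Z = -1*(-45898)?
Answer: 357099/7 ≈ 51014.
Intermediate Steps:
S = 35813/7 (S = -⅐*(-35813) = 35813/7 ≈ 5116.1)
Z = 45898
S + Z = 35813/7 + 45898 = 357099/7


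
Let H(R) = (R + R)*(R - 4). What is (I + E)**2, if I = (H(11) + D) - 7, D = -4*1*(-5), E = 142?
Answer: 95481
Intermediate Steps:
H(R) = 2*R*(-4 + R) (H(R) = (2*R)*(-4 + R) = 2*R*(-4 + R))
D = 20 (D = -4*(-5) = 20)
I = 167 (I = (2*11*(-4 + 11) + 20) - 7 = (2*11*7 + 20) - 7 = (154 + 20) - 7 = 174 - 7 = 167)
(I + E)**2 = (167 + 142)**2 = 309**2 = 95481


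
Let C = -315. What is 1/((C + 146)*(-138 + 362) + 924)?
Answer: -1/36932 ≈ -2.7077e-5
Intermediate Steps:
1/((C + 146)*(-138 + 362) + 924) = 1/((-315 + 146)*(-138 + 362) + 924) = 1/(-169*224 + 924) = 1/(-37856 + 924) = 1/(-36932) = -1/36932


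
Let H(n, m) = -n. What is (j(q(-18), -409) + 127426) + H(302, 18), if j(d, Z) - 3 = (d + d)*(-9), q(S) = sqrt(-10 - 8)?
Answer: 127127 - 54*I*sqrt(2) ≈ 1.2713e+5 - 76.368*I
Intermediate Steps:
q(S) = 3*I*sqrt(2) (q(S) = sqrt(-18) = 3*I*sqrt(2))
j(d, Z) = 3 - 18*d (j(d, Z) = 3 + (d + d)*(-9) = 3 + (2*d)*(-9) = 3 - 18*d)
(j(q(-18), -409) + 127426) + H(302, 18) = ((3 - 54*I*sqrt(2)) + 127426) - 1*302 = ((3 - 54*I*sqrt(2)) + 127426) - 302 = (127429 - 54*I*sqrt(2)) - 302 = 127127 - 54*I*sqrt(2)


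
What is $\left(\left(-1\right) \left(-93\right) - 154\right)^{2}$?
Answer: $3721$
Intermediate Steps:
$\left(\left(-1\right) \left(-93\right) - 154\right)^{2} = \left(93 - 154\right)^{2} = \left(-61\right)^{2} = 3721$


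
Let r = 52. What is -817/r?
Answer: -817/52 ≈ -15.712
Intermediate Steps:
-817/r = -817/52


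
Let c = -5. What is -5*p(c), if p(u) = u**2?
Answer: -125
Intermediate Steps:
-5*p(c) = -5*(-5)**2 = -5*25 = -125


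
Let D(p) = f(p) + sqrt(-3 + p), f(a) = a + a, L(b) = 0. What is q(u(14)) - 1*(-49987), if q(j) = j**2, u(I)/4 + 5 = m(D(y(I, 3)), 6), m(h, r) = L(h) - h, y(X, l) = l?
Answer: 51923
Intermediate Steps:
f(a) = 2*a
D(p) = sqrt(-3 + p) + 2*p (D(p) = 2*p + sqrt(-3 + p) = sqrt(-3 + p) + 2*p)
m(h, r) = -h (m(h, r) = 0 - h = -h)
u(I) = -44 (u(I) = -20 + 4*(-(sqrt(-3 + 3) + 2*3)) = -20 + 4*(-(sqrt(0) + 6)) = -20 + 4*(-(0 + 6)) = -20 + 4*(-1*6) = -20 + 4*(-6) = -20 - 24 = -44)
q(u(14)) - 1*(-49987) = (-44)**2 - 1*(-49987) = 1936 + 49987 = 51923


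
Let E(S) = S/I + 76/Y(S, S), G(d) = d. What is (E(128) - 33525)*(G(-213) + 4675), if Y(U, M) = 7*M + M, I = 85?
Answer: -1627446715527/10880 ≈ -1.4958e+8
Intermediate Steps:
Y(U, M) = 8*M
E(S) = S/85 + 19/(2*S) (E(S) = S/85 + 76/((8*S)) = S*(1/85) + 76*(1/(8*S)) = S/85 + 19/(2*S))
(E(128) - 33525)*(G(-213) + 4675) = (((1/85)*128 + (19/2)/128) - 33525)*(-213 + 4675) = ((128/85 + (19/2)*(1/128)) - 33525)*4462 = ((128/85 + 19/256) - 33525)*4462 = (34383/21760 - 33525)*4462 = -729469617/21760*4462 = -1627446715527/10880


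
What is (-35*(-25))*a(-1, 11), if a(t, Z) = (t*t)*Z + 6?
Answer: 14875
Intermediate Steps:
a(t, Z) = 6 + Z*t**2 (a(t, Z) = t**2*Z + 6 = Z*t**2 + 6 = 6 + Z*t**2)
(-35*(-25))*a(-1, 11) = (-35*(-25))*(6 + 11*(-1)**2) = 875*(6 + 11*1) = 875*(6 + 11) = 875*17 = 14875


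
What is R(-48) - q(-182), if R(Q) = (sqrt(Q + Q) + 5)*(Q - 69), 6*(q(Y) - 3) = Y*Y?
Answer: -18326/3 - 468*I*sqrt(6) ≈ -6108.7 - 1146.4*I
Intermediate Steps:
q(Y) = 3 + Y**2/6 (q(Y) = 3 + (Y*Y)/6 = 3 + Y**2/6)
R(Q) = (-69 + Q)*(5 + sqrt(2)*sqrt(Q)) (R(Q) = (sqrt(2*Q) + 5)*(-69 + Q) = (sqrt(2)*sqrt(Q) + 5)*(-69 + Q) = (5 + sqrt(2)*sqrt(Q))*(-69 + Q) = (-69 + Q)*(5 + sqrt(2)*sqrt(Q)))
R(-48) - q(-182) = (-345 + 5*(-48) + sqrt(2)*(-48)**(3/2) - 69*sqrt(2)*sqrt(-48)) - (3 + (1/6)*(-182)**2) = (-345 - 240 + sqrt(2)*(-192*I*sqrt(3)) - 69*sqrt(2)*4*I*sqrt(3)) - (3 + (1/6)*33124) = (-345 - 240 - 192*I*sqrt(6) - 276*I*sqrt(6)) - (3 + 16562/3) = (-585 - 468*I*sqrt(6)) - 1*16571/3 = (-585 - 468*I*sqrt(6)) - 16571/3 = -18326/3 - 468*I*sqrt(6)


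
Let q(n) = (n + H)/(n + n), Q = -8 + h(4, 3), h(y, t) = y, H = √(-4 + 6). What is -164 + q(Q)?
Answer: -327/2 - √2/8 ≈ -163.68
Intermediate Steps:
H = √2 ≈ 1.4142
Q = -4 (Q = -8 + 4 = -4)
q(n) = (n + √2)/(2*n) (q(n) = (n + √2)/(n + n) = (n + √2)/((2*n)) = (n + √2)*(1/(2*n)) = (n + √2)/(2*n))
-164 + q(Q) = -164 + (½)*(-4 + √2)/(-4) = -164 + (½)*(-¼)*(-4 + √2) = -164 + (½ - √2/8) = -327/2 - √2/8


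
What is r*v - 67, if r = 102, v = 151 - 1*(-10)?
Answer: 16355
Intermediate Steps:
v = 161 (v = 151 + 10 = 161)
r*v - 67 = 102*161 - 67 = 16422 - 67 = 16355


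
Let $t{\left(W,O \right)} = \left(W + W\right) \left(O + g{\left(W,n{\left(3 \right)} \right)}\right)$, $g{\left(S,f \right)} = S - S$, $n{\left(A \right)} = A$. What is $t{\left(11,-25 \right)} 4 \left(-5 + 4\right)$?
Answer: $2200$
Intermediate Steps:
$g{\left(S,f \right)} = 0$
$t{\left(W,O \right)} = 2 O W$ ($t{\left(W,O \right)} = \left(W + W\right) \left(O + 0\right) = 2 W O = 2 O W$)
$t{\left(11,-25 \right)} 4 \left(-5 + 4\right) = 2 \left(-25\right) 11 \cdot 4 \left(-5 + 4\right) = - 550 \cdot 4 \left(-1\right) = \left(-550\right) \left(-4\right) = 2200$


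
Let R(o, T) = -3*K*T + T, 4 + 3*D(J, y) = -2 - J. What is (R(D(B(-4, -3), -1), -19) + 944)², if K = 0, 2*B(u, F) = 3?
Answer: 855625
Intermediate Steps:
B(u, F) = 3/2 (B(u, F) = (½)*3 = 3/2)
D(J, y) = -2 - J/3 (D(J, y) = -4/3 + (-2 - J)/3 = -4/3 + (-⅔ - J/3) = -2 - J/3)
R(o, T) = T (R(o, T) = -0*T + T = -3*0 + T = 0 + T = T)
(R(D(B(-4, -3), -1), -19) + 944)² = (-19 + 944)² = 925² = 855625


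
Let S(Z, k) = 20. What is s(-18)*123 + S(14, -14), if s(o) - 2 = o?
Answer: -1948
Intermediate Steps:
s(o) = 2 + o
s(-18)*123 + S(14, -14) = (2 - 18)*123 + 20 = -16*123 + 20 = -1968 + 20 = -1948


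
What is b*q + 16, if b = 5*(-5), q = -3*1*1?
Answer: 91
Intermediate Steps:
q = -3 (q = -3*1 = -3)
b = -25
b*q + 16 = -25*(-3) + 16 = 75 + 16 = 91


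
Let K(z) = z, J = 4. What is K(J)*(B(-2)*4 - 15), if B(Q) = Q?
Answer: -92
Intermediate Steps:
K(J)*(B(-2)*4 - 15) = 4*(-2*4 - 15) = 4*(-8 - 15) = 4*(-23) = -92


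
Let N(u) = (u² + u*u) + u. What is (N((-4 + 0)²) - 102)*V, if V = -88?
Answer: -37488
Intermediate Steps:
N(u) = u + 2*u² (N(u) = (u² + u²) + u = 2*u² + u = u + 2*u²)
(N((-4 + 0)²) - 102)*V = ((-4 + 0)²*(1 + 2*(-4 + 0)²) - 102)*(-88) = ((-4)²*(1 + 2*(-4)²) - 102)*(-88) = (16*(1 + 2*16) - 102)*(-88) = (16*(1 + 32) - 102)*(-88) = (16*33 - 102)*(-88) = (528 - 102)*(-88) = 426*(-88) = -37488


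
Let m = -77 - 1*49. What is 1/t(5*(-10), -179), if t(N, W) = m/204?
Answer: -34/21 ≈ -1.6190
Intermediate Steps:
m = -126 (m = -77 - 49 = -126)
t(N, W) = -21/34 (t(N, W) = -126/204 = -126*1/204 = -21/34)
1/t(5*(-10), -179) = 1/(-21/34) = -34/21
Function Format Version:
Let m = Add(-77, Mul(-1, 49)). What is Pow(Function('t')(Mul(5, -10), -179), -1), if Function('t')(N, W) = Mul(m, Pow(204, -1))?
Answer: Rational(-34, 21) ≈ -1.6190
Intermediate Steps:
m = -126 (m = Add(-77, -49) = -126)
Function('t')(N, W) = Rational(-21, 34) (Function('t')(N, W) = Mul(-126, Pow(204, -1)) = Mul(-126, Rational(1, 204)) = Rational(-21, 34))
Pow(Function('t')(Mul(5, -10), -179), -1) = Pow(Rational(-21, 34), -1) = Rational(-34, 21)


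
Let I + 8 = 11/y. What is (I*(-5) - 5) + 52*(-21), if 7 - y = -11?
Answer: -19081/18 ≈ -1060.1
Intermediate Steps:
y = 18 (y = 7 - 1*(-11) = 7 + 11 = 18)
I = -133/18 (I = -8 + 11/18 = -133/18 ≈ -7.3889)
(I*(-5) - 5) + 52*(-21) = (-133/18*(-5) - 5) + 52*(-21) = (665/18 - 5) - 1092 = 575/18 - 1092 = -19081/18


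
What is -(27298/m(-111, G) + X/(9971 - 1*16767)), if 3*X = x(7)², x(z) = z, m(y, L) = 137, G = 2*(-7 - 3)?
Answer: -556544911/2793156 ≈ -199.25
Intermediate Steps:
G = -20 (G = 2*(-10) = -20)
X = 49/3 (X = (⅓)*7² = (⅓)*49 = 49/3 ≈ 16.333)
-(27298/m(-111, G) + X/(9971 - 1*16767)) = -(27298/137 + 49/(3*(9971 - 1*16767))) = -(27298*(1/137) + 49/(3*(9971 - 16767))) = -(27298/137 + (49/3)/(-6796)) = -(27298/137 + (49/3)*(-1/6796)) = -(27298/137 - 49/20388) = -1*556544911/2793156 = -556544911/2793156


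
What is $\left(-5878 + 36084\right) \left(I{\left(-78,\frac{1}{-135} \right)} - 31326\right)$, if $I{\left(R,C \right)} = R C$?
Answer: $- \frac{42579706664}{45} \approx -9.4622 \cdot 10^{8}$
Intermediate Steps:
$I{\left(R,C \right)} = C R$
$\left(-5878 + 36084\right) \left(I{\left(-78,\frac{1}{-135} \right)} - 31326\right) = \left(-5878 + 36084\right) \left(\frac{1}{-135} \left(-78\right) - 31326\right) = 30206 \left(\left(- \frac{1}{135}\right) \left(-78\right) - 31326\right) = 30206 \left(\frac{26}{45} - 31326\right) = 30206 \left(- \frac{1409644}{45}\right) = - \frac{42579706664}{45}$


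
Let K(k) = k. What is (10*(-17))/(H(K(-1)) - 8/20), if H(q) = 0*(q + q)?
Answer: 425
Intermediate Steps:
H(q) = 0 (H(q) = 0*(2*q) = 0)
(10*(-17))/(H(K(-1)) - 8/20) = (10*(-17))/(0 - 8/20) = -170/(0 - 8*1/20) = -170/(0 - ⅖) = -170/(-⅖) = -170*(-5/2) = 425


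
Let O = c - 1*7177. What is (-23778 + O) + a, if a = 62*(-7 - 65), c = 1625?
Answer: -33794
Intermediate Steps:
a = -4464 (a = 62*(-72) = -4464)
O = -5552 (O = 1625 - 1*7177 = 1625 - 7177 = -5552)
(-23778 + O) + a = (-23778 - 5552) - 4464 = -29330 - 4464 = -33794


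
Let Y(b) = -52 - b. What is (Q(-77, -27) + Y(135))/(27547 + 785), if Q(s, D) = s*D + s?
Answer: 605/9444 ≈ 0.064062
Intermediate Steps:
Q(s, D) = s + D*s (Q(s, D) = D*s + s = s + D*s)
(Q(-77, -27) + Y(135))/(27547 + 785) = (-77*(1 - 27) + (-52 - 1*135))/(27547 + 785) = (-77*(-26) + (-52 - 135))/28332 = (2002 - 187)*(1/28332) = 1815*(1/28332) = 605/9444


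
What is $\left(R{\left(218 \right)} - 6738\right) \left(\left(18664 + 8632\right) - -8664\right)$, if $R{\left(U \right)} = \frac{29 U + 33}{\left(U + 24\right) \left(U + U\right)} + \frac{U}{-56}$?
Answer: $- \frac{22382446641955}{92323} \approx -2.4244 \cdot 10^{8}$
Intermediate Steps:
$R{\left(U \right)} = - \frac{U}{56} + \frac{33 + 29 U}{2 U \left(24 + U\right)}$ ($R{\left(U \right)} = \frac{33 + 29 U}{\left(24 + U\right) 2 U} + U \left(- \frac{1}{56}\right) = \frac{33 + 29 U}{2 U \left(24 + U\right)} - \frac{U}{56} = - \frac{U}{56} + \frac{33 + 29 U}{2 U \left(24 + U\right)}$)
$\left(R{\left(218 \right)} - 6738\right) \left(\left(18664 + 8632\right) - -8664\right) = \left(\frac{924 - 218^{3} - 24 \cdot 218^{2} + 812 \cdot 218}{56 \cdot 218 \left(24 + 218\right)} - 6738\right) \left(\left(18664 + 8632\right) - -8664\right) = \left(\frac{1}{56} \cdot \frac{1}{218} \cdot \frac{1}{242} \left(924 - 10360232 - 1140576 + 177016\right) - 6738\right) \left(27296 + 8664\right) = \left(\frac{1}{56} \cdot \frac{1}{218} \cdot \frac{1}{242} \left(924 - 10360232 - 1140576 + 177016\right) - 6738\right) 35960 = \left(\frac{1}{56} \cdot \frac{1}{218} \cdot \frac{1}{242} \left(-11322868\right) - 6738\right) 35960 = \left(- \frac{2830717}{738584} - 6738\right) 35960 = \left(- \frac{4979409709}{738584}\right) 35960 = - \frac{22382446641955}{92323}$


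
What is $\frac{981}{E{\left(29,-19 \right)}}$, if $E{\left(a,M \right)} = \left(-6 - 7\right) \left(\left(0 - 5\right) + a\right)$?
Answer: $- \frac{327}{104} \approx -3.1442$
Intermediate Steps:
$E{\left(a,M \right)} = 65 - 13 a$ ($E{\left(a,M \right)} = - 13 \left(\left(0 - 5\right) + a\right) = - 13 \left(-5 + a\right) = 65 - 13 a$)
$\frac{981}{E{\left(29,-19 \right)}} = \frac{981}{65 - 377} = \frac{981}{-312} = 981 \left(- \frac{1}{312}\right) = - \frac{327}{104}$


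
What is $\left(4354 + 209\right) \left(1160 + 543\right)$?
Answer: $7770789$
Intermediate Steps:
$\left(4354 + 209\right) \left(1160 + 543\right) = 4563 \cdot 1703 = 7770789$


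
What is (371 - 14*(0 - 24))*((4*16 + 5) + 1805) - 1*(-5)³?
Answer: 1325043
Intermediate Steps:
(371 - 14*(0 - 24))*((4*16 + 5) + 1805) - 1*(-5)³ = (371 - 14*(-24))*((64 + 5) + 1805) - 1*(-125) = (371 + 336)*(69 + 1805) + 125 = 707*1874 + 125 = 1324918 + 125 = 1325043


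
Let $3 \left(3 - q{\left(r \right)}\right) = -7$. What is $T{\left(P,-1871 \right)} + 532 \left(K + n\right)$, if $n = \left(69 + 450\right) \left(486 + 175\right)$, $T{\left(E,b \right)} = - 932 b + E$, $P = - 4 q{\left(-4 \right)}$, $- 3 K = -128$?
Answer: $\frac{552821512}{3} \approx 1.8427 \cdot 10^{8}$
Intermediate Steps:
$K = \frac{128}{3}$ ($K = \left(- \frac{1}{3}\right) \left(-128\right) = \frac{128}{3} \approx 42.667$)
$q{\left(r \right)} = \frac{16}{3}$ ($q{\left(r \right)} = 3 - - \frac{7}{3} = 3 + \frac{7}{3} = \frac{16}{3}$)
$P = - \frac{64}{3}$ ($P = \left(-4\right) \frac{16}{3} = - \frac{64}{3} \approx -21.333$)
$T{\left(E,b \right)} = E - 932 b$
$n = 343059$ ($n = 519 \cdot 661 = 343059$)
$T{\left(P,-1871 \right)} + 532 \left(K + n\right) = \left(- \frac{64}{3} - -1743772\right) + 532 \left(\frac{128}{3} + 343059\right) = \left(- \frac{64}{3} + 1743772\right) + 532 \cdot \frac{1029305}{3} = \frac{5231252}{3} + \frac{547590260}{3} = \frac{552821512}{3}$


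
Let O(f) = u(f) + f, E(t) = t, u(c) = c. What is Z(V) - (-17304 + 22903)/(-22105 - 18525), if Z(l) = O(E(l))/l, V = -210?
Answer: 86859/40630 ≈ 2.1378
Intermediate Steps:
O(f) = 2*f (O(f) = f + f = 2*f)
Z(l) = 2 (Z(l) = (2*l)/l = 2)
Z(V) - (-17304 + 22903)/(-22105 - 18525) = 2 - (-17304 + 22903)/(-22105 - 18525) = 2 - 5599/(-40630) = 2 - 5599*(-1)/40630 = 2 - 1*(-5599/40630) = 2 + 5599/40630 = 86859/40630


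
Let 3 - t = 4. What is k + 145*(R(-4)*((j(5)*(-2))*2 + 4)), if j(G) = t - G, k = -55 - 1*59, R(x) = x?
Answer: -16354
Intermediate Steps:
t = -1 (t = 3 - 1*4 = 3 - 4 = -1)
k = -114 (k = -55 - 59 = -114)
j(G) = -1 - G
k + 145*(R(-4)*((j(5)*(-2))*2 + 4)) = -114 + 145*(-4*(((-1 - 1*5)*(-2))*2 + 4)) = -114 + 145*(-4*(((-1 - 5)*(-2))*2 + 4)) = -114 + 145*(-4*(-6*(-2)*2 + 4)) = -114 + 145*(-4*(12*2 + 4)) = -114 + 145*(-4*(24 + 4)) = -114 + 145*(-4*28) = -114 + 145*(-112) = -114 - 16240 = -16354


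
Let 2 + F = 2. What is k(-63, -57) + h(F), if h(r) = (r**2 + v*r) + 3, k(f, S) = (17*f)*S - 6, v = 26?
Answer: 61044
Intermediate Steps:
k(f, S) = -6 + 17*S*f (k(f, S) = 17*S*f - 6 = -6 + 17*S*f)
F = 0 (F = -2 + 2 = 0)
h(r) = 3 + r**2 + 26*r (h(r) = (r**2 + 26*r) + 3 = 3 + r**2 + 26*r)
k(-63, -57) + h(F) = (-6 + 17*(-57)*(-63)) + (3 + 0**2 + 26*0) = (-6 + 61047) + (3 + 0 + 0) = 61041 + 3 = 61044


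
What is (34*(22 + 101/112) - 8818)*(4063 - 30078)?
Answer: 11712031045/56 ≈ 2.0914e+8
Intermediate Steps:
(34*(22 + 101/112) - 8818)*(4063 - 30078) = (34*(22 + 101*(1/112)) - 8818)*(-26015) = (34*(22 + 101/112) - 8818)*(-26015) = (34*(2565/112) - 8818)*(-26015) = (43605/56 - 8818)*(-26015) = -450203/56*(-26015) = 11712031045/56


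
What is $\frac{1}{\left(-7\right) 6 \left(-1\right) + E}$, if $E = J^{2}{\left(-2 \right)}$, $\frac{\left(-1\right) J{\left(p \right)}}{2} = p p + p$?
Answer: $\frac{1}{58} \approx 0.017241$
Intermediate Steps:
$J{\left(p \right)} = - 2 p - 2 p^{2}$ ($J{\left(p \right)} = - 2 \left(p p + p\right) = - 2 \left(p^{2} + p\right) = - 2 \left(p + p^{2}\right) = - 2 p - 2 p^{2}$)
$E = 16$ ($E = \left(\left(-2\right) \left(-2\right) \left(1 - 2\right)\right)^{2} = \left(\left(-2\right) \left(-2\right) \left(-1\right)\right)^{2} = \left(-4\right)^{2} = 16$)
$\frac{1}{\left(-7\right) 6 \left(-1\right) + E} = \frac{1}{\left(-7\right) 6 \left(-1\right) + 16} = \frac{1}{\left(-42\right) \left(-1\right) + 16} = \frac{1}{42 + 16} = \frac{1}{58}$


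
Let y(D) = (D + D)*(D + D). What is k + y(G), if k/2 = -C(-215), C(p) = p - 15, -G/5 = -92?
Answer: 846860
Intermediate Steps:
G = 460 (G = -5*(-92) = 460)
C(p) = -15 + p
y(D) = 4*D² (y(D) = (2*D)*(2*D) = 4*D²)
k = 460 (k = 2*(-(-15 - 215)) = 2*(-1*(-230)) = 2*230 = 460)
k + y(G) = 460 + 4*460² = 460 + 4*211600 = 460 + 846400 = 846860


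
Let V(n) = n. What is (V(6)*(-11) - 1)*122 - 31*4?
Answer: -8298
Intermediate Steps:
(V(6)*(-11) - 1)*122 - 31*4 = (6*(-11) - 1)*122 - 31*4 = (-66 - 1)*122 - 124 = -67*122 - 124 = -8174 - 124 = -8298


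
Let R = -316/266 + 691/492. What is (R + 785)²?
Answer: 2640051040556329/4281870096 ≈ 6.1657e+5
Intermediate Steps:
R = 14167/65436 (R = -316*1/266 + 691*(1/492) = -158/133 + 691/492 = 14167/65436 ≈ 0.21650)
(R + 785)² = (14167/65436 + 785)² = (51381427/65436)² = 2640051040556329/4281870096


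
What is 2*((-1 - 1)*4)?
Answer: -16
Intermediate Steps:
2*((-1 - 1)*4) = 2*(-2*4) = 2*(-8) = -16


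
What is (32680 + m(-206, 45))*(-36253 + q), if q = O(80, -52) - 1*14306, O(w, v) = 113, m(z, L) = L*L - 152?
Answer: -1743060638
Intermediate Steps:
m(z, L) = -152 + L² (m(z, L) = L² - 152 = -152 + L²)
q = -14193 (q = 113 - 1*14306 = 113 - 14306 = -14193)
(32680 + m(-206, 45))*(-36253 + q) = (32680 + (-152 + 45²))*(-36253 - 14193) = (32680 + (-152 + 2025))*(-50446) = (32680 + 1873)*(-50446) = 34553*(-50446) = -1743060638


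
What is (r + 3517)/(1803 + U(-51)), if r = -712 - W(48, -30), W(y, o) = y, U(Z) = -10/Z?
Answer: 140607/91963 ≈ 1.5290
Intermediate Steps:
r = -760 (r = -712 - 1*48 = -712 - 48 = -760)
(r + 3517)/(1803 + U(-51)) = (-760 + 3517)/(1803 - 10/(-51)) = 2757/(1803 - 10*(-1/51)) = 2757/(1803 + 10/51) = 2757/(91963/51) = 2757*(51/91963) = 140607/91963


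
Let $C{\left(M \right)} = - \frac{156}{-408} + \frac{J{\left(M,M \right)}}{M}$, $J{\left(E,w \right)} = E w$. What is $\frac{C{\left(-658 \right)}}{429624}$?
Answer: $- \frac{7453}{4869072} \approx -0.0015307$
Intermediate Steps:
$C{\left(M \right)} = \frac{13}{34} + M$ ($C{\left(M \right)} = - \frac{156}{-408} + \frac{M M}{M} = \left(-156\right) \left(- \frac{1}{408}\right) + \frac{M^{2}}{M} = \frac{13}{34} + M$)
$\frac{C{\left(-658 \right)}}{429624} = \frac{\frac{13}{34} - 658}{429624} = \left(- \frac{22359}{34}\right) \frac{1}{429624} = - \frac{7453}{4869072}$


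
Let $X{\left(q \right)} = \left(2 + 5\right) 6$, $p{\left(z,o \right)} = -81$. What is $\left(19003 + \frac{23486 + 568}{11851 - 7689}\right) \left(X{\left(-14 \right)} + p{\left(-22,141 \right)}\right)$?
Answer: $- \frac{1542733530}{2081} \approx -7.4134 \cdot 10^{5}$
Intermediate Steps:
$X{\left(q \right)} = 42$ ($X{\left(q \right)} = 7 \cdot 6 = 42$)
$\left(19003 + \frac{23486 + 568}{11851 - 7689}\right) \left(X{\left(-14 \right)} + p{\left(-22,141 \right)}\right) = \left(19003 + \frac{23486 + 568}{11851 - 7689}\right) \left(42 - 81\right) = \left(19003 + \frac{24054}{4162}\right) \left(-39\right) = \left(19003 + 24054 \cdot \frac{1}{4162}\right) \left(-39\right) = \left(19003 + \frac{12027}{2081}\right) \left(-39\right) = \frac{39557270}{2081} \left(-39\right) = - \frac{1542733530}{2081}$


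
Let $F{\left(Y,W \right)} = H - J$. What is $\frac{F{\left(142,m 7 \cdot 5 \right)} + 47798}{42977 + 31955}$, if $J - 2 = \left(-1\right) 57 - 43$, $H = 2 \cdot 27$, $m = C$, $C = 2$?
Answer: $\frac{23975}{37466} \approx 0.63991$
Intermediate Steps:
$m = 2$
$H = 54$
$J = -98$ ($J = 2 - 100 = -98$)
$F{\left(Y,W \right)} = 152$ ($F{\left(Y,W \right)} = 54 - -98 = 54 + 98 = 152$)
$\frac{F{\left(142,m 7 \cdot 5 \right)} + 47798}{42977 + 31955} = \frac{152 + 47798}{42977 + 31955} = \frac{47950}{74932} = 47950 \cdot \frac{1}{74932} = \frac{23975}{37466}$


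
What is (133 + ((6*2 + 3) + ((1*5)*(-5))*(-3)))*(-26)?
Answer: -5798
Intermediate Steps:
(133 + ((6*2 + 3) + ((1*5)*(-5))*(-3)))*(-26) = (133 + ((12 + 3) + (5*(-5))*(-3)))*(-26) = (133 + (15 - 25*(-3)))*(-26) = (133 + (15 + 75))*(-26) = (133 + 90)*(-26) = 223*(-26) = -5798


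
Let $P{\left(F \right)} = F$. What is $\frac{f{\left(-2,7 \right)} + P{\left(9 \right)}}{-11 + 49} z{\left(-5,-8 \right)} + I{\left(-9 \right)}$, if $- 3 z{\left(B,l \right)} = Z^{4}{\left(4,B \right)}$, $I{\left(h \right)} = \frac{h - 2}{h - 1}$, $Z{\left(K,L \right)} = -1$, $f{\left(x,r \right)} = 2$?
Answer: $\frac{286}{285} \approx 1.0035$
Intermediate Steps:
$I{\left(h \right)} = \frac{-2 + h}{-1 + h}$
$z{\left(B,l \right)} = - \frac{1}{3}$ ($z{\left(B,l \right)} = - \frac{\left(-1\right)^{4}}{3} = \left(- \frac{1}{3}\right) 1 = - \frac{1}{3}$)
$\frac{f{\left(-2,7 \right)} + P{\left(9 \right)}}{-11 + 49} z{\left(-5,-8 \right)} + I{\left(-9 \right)} = \frac{2 + 9}{-11 + 49} \left(- \frac{1}{3}\right) + \frac{-2 - 9}{-1 - 9} = \frac{11}{38} \left(- \frac{1}{3}\right) + \frac{1}{-10} \left(-11\right) = 11 \cdot \frac{1}{38} \left(- \frac{1}{3}\right) - - \frac{11}{10} = \frac{11}{38} \left(- \frac{1}{3}\right) + \frac{11}{10} = - \frac{11}{114} + \frac{11}{10} = \frac{286}{285}$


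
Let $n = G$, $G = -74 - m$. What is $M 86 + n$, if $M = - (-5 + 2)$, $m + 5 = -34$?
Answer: $223$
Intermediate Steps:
$m = -39$ ($m = -5 - 34 = -39$)
$M = 3$ ($M = \left(-1\right) \left(-3\right) = 3$)
$G = -35$ ($G = -74 - -39 = -74 + 39 = -35$)
$n = -35$
$M 86 + n = 3 \cdot 86 - 35 = 258 - 35 = 223$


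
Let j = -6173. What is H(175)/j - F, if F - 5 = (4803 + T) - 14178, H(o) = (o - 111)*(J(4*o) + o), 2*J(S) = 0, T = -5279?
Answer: 90417077/6173 ≈ 14647.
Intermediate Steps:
J(S) = 0 (J(S) = (½)*0 = 0)
H(o) = o*(-111 + o) (H(o) = (o - 111)*(0 + o) = (-111 + o)*o = o*(-111 + o))
F = -14649 (F = 5 + ((4803 - 5279) - 14178) = 5 + (-476 - 14178) = 5 - 14654 = -14649)
H(175)/j - F = (175*(-111 + 175))/(-6173) - 1*(-14649) = (175*64)*(-1/6173) + 14649 = 11200*(-1/6173) + 14649 = -11200/6173 + 14649 = 90417077/6173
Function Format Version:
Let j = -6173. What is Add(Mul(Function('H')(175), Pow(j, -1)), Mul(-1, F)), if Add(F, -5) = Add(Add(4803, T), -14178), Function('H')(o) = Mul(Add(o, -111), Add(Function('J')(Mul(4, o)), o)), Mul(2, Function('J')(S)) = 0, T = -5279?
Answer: Rational(90417077, 6173) ≈ 14647.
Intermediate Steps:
Function('J')(S) = 0 (Function('J')(S) = Mul(Rational(1, 2), 0) = 0)
Function('H')(o) = Mul(o, Add(-111, o)) (Function('H')(o) = Mul(Add(o, -111), Add(0, o)) = Mul(Add(-111, o), o) = Mul(o, Add(-111, o)))
F = -14649 (F = Add(5, Add(Add(4803, -5279), -14178)) = Add(5, Add(-476, -14178)) = Add(5, -14654) = -14649)
Add(Mul(Function('H')(175), Pow(j, -1)), Mul(-1, F)) = Add(Mul(Mul(175, Add(-111, 175)), Pow(-6173, -1)), Mul(-1, -14649)) = Add(Mul(Mul(175, 64), Rational(-1, 6173)), 14649) = Add(Mul(11200, Rational(-1, 6173)), 14649) = Add(Rational(-11200, 6173), 14649) = Rational(90417077, 6173)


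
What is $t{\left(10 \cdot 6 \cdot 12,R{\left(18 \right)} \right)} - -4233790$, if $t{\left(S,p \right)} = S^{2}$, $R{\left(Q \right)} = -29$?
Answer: $4752190$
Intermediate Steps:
$t{\left(10 \cdot 6 \cdot 12,R{\left(18 \right)} \right)} - -4233790 = \left(10 \cdot 6 \cdot 12\right)^{2} - -4233790 = \left(60 \cdot 12\right)^{2} + 4233790 = 720^{2} + 4233790 = 518400 + 4233790 = 4752190$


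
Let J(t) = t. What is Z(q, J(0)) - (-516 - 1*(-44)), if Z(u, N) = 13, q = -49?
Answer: 485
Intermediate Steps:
Z(q, J(0)) - (-516 - 1*(-44)) = 13 - (-516 - 1*(-44)) = 13 - (-516 + 44) = 13 - 1*(-472) = 13 + 472 = 485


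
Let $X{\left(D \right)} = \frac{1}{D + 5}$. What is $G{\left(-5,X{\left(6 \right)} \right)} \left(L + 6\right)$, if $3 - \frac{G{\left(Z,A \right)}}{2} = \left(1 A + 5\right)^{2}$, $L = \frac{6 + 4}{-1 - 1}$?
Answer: $- \frac{5546}{121} \approx -45.835$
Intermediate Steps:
$X{\left(D \right)} = \frac{1}{5 + D}$
$L = -5$ ($L = \frac{10}{-2} = 10 \left(- \frac{1}{2}\right) = -5$)
$G{\left(Z,A \right)} = 6 - 2 \left(5 + A\right)^{2}$ ($G{\left(Z,A \right)} = 6 - 2 \left(1 A + 5\right)^{2} = 6 - 2 \left(A + 5\right)^{2} = 6 - 2 \left(5 + A\right)^{2}$)
$G{\left(-5,X{\left(6 \right)} \right)} \left(L + 6\right) = \left(6 - 2 \left(5 + \frac{1}{5 + 6}\right)^{2}\right) \left(-5 + 6\right) = \left(6 - 2 \left(5 + \frac{1}{11}\right)^{2}\right) 1 = \left(6 - 2 \left(\frac{56}{11}\right)^{2}\right) 1 = \left(6 - \frac{6272}{121}\right) 1 = \left(- \frac{5546}{121}\right) 1 = - \frac{5546}{121}$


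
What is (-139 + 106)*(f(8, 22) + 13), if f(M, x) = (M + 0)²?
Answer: -2541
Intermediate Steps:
f(M, x) = M²
(-139 + 106)*(f(8, 22) + 13) = (-139 + 106)*(8² + 13) = -33*(64 + 13) = -33*77 = -2541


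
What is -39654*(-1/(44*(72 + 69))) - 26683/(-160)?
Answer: 14323831/82720 ≈ 173.16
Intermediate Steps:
-39654*(-1/(44*(72 + 69))) - 26683/(-160) = -39654/((-44*141)) - 26683*(-1/160) = -39654/(-6204) + 26683/160 = -39654*(-1/6204) + 26683/160 = 6609/1034 + 26683/160 = 14323831/82720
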